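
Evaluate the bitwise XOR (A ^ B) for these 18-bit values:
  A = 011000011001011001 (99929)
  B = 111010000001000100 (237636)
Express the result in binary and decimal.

Apply ^ to each column (1 where bits differ):
  011000011001011001
^ 111010000001000100
--------------------
  100010011000011101

Answer: 100010011000011101 (140829)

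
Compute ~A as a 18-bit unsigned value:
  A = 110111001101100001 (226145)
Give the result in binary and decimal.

Flip each bit (0->1, 1->0):
  110111001101100001
  001000110010011110

Answer: 001000110010011110 (35998)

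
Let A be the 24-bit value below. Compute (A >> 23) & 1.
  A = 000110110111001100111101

Bit 23 is the 24th from the right.
  000110110111001100111101
  ^
That bit is 0.

Answer: 0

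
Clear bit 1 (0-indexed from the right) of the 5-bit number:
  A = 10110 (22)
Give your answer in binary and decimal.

Mask = ~(1 << 1) = 11101
Bit 1 of A is 1, so AND-ing with the mask clears it to 0.
  10110
& 11101
-------
  10100

Answer: 10100 (20)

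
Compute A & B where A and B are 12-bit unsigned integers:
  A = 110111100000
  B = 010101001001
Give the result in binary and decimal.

Apply & to each column (1 only where both bits are 1):
  110111100000
& 010101001001
--------------
  010101000000

Answer: 010101000000 (1344)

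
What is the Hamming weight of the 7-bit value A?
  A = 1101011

1101011
1-bits at positions (from bit 0 = LSB): 0, 1, 3, 5, 6
Count = 5

Answer: 5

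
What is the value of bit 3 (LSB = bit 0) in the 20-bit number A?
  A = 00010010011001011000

Bit 3 is the 4th from the right.
  00010010011001011000
                  ^
That bit is 1.

Answer: 1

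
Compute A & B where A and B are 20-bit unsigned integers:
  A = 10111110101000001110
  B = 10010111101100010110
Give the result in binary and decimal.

Apply & to each column (1 only where both bits are 1):
  10111110101000001110
& 10010111101100010110
----------------------
  10010110101000000110

Answer: 10010110101000000110 (616966)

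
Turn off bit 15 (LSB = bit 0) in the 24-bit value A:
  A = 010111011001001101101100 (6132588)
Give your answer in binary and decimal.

Mask = ~(1 << 15) = 111111110111111111111111
Bit 15 of A is 1, so AND-ing with the mask clears it to 0.
  010111011001001101101100
& 111111110111111111111111
--------------------------
  010111010001001101101100

Answer: 010111010001001101101100 (6099820)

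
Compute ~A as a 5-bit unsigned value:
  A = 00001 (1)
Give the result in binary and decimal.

Flip each bit (0->1, 1->0):
  00001
  11110

Answer: 11110 (30)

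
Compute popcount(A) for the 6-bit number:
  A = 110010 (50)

110010
1-bits at positions (from bit 0 = LSB): 1, 4, 5
Count = 3

Answer: 3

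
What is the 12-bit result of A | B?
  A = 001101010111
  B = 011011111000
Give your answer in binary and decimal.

Apply | to each column (1 where either bit is 1):
  001101010111
| 011011111000
--------------
  011111111111

Answer: 011111111111 (2047)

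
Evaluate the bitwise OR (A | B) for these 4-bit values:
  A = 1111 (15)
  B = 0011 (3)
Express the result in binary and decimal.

Apply | to each column (1 where either bit is 1):
  1111
| 0011
------
  1111

Answer: 1111 (15)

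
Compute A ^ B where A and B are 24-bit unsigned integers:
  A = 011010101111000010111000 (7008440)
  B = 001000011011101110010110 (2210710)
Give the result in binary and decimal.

Apply ^ to each column (1 where bits differ):
  011010101111000010111000
^ 001000011011101110010110
--------------------------
  010010110100101100101110

Answer: 010010110100101100101110 (4934446)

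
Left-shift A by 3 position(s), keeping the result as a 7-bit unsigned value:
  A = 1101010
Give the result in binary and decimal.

Shift left by 3: drop the top 3 bit(s), append 3 zero(s) on the right.
  1101010  ->  discard [110], keep [1010], append 000
= 1010000

Answer: 1010000 (80)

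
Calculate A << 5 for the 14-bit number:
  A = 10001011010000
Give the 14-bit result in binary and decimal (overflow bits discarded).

Shift left by 5: drop the top 5 bit(s), append 5 zero(s) on the right.
  10001011010000  ->  discard [10001], keep [011010000], append 00000
= 01101000000000

Answer: 01101000000000 (6656)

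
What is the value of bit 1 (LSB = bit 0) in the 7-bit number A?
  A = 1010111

Bit 1 is the 2nd from the right.
  1010111
       ^
That bit is 1.

Answer: 1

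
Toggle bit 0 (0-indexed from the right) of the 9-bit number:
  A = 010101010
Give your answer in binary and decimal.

Mask = 1 << 0 = 000000001
Bit 0 of A is 0; XOR with the mask flips it to 1.
  010101010
^ 000000001
-----------
  010101011

Answer: 010101011 (171)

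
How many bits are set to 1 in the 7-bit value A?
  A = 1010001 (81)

1010001
1-bits at positions (from bit 0 = LSB): 0, 4, 6
Count = 3

Answer: 3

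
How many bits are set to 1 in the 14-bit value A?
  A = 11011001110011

11011001110011
1-bits at positions (from bit 0 = LSB): 0, 1, 4, 5, 6, 9, 10, 12, 13
Count = 9

Answer: 9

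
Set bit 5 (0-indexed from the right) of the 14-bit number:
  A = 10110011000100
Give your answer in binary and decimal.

Mask = 1 << 5 = 00000000100000
Bit 5 of A is 0, so OR-ing with the mask flips it to 1.
  10110011000100
| 00000000100000
----------------
  10110011100100

Answer: 10110011100100 (11492)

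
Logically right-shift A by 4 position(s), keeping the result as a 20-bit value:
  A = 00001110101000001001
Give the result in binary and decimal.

Logical shift right by 4: drop the bottom 4 bit(s), prepend 4 zero(s) on the left.
  00001110101000001001  ->  keep [0000111010100000], discard [1001], prepend 0000
= 00000000111010100000

Answer: 00000000111010100000 (3744)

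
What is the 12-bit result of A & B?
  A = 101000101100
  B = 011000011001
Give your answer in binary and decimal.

Apply & to each column (1 only where both bits are 1):
  101000101100
& 011000011001
--------------
  001000001000

Answer: 001000001000 (520)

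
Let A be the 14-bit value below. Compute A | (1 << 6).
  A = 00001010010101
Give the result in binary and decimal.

Mask = 1 << 6 = 00000001000000
Bit 6 of A is 0, so OR-ing with the mask flips it to 1.
  00001010010101
| 00000001000000
----------------
  00001011010101

Answer: 00001011010101 (725)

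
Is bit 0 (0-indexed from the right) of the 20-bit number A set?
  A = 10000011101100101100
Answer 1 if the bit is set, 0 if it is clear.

Bit 0 is the 1st from the right.
  10000011101100101100
                     ^
That bit is 0.

Answer: 0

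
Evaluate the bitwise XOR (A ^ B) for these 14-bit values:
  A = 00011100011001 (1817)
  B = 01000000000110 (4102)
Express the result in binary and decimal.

Apply ^ to each column (1 where bits differ):
  00011100011001
^ 01000000000110
----------------
  01011100011111

Answer: 01011100011111 (5919)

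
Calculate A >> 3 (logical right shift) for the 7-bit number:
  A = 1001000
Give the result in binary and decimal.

Logical shift right by 3: drop the bottom 3 bit(s), prepend 3 zero(s) on the left.
  1001000  ->  keep [1001], discard [000], prepend 000
= 0001001

Answer: 0001001 (9)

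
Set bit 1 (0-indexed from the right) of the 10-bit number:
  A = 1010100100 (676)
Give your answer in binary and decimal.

Mask = 1 << 1 = 0000000010
Bit 1 of A is 0, so OR-ing with the mask flips it to 1.
  1010100100
| 0000000010
------------
  1010100110

Answer: 1010100110 (678)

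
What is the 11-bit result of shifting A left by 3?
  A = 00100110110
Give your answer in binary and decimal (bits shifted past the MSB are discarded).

Shift left by 3: drop the top 3 bit(s), append 3 zero(s) on the right.
  00100110110  ->  discard [001], keep [00110110], append 000
= 00110110000

Answer: 00110110000 (432)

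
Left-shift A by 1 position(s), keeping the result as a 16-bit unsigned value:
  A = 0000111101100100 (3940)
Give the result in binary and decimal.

Shift left by 1: drop the top 1 bit(s), append 1 zero(s) on the right.
  0000111101100100  ->  discard [0], keep [000111101100100], append 0
= 0001111011001000

Answer: 0001111011001000 (7880)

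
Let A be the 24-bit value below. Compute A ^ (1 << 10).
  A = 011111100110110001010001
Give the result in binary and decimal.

Mask = 1 << 10 = 000000000000010000000000
Bit 10 of A is 1; XOR with the mask flips it to 0.
  011111100110110001010001
^ 000000000000010000000000
--------------------------
  011111100110100001010001

Answer: 011111100110100001010001 (8284241)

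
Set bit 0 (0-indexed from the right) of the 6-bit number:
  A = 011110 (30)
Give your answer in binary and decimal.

Mask = 1 << 0 = 000001
Bit 0 of A is 0, so OR-ing with the mask flips it to 1.
  011110
| 000001
--------
  011111

Answer: 011111 (31)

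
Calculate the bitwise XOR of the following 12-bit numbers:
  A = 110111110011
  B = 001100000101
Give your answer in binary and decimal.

Apply ^ to each column (1 where bits differ):
  110111110011
^ 001100000101
--------------
  111011110110

Answer: 111011110110 (3830)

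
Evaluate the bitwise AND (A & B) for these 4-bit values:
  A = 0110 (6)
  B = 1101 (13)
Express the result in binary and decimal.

Apply & to each column (1 only where both bits are 1):
  0110
& 1101
------
  0100

Answer: 0100 (4)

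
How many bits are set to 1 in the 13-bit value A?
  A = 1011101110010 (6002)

1011101110010
1-bits at positions (from bit 0 = LSB): 1, 4, 5, 6, 8, 9, 10, 12
Count = 8

Answer: 8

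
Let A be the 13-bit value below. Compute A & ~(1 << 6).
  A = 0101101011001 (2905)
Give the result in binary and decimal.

Mask = ~(1 << 6) = 1111110111111
Bit 6 of A is 1, so AND-ing with the mask clears it to 0.
  0101101011001
& 1111110111111
---------------
  0101100011001

Answer: 0101100011001 (2841)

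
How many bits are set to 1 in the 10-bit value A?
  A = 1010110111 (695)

1010110111
1-bits at positions (from bit 0 = LSB): 0, 1, 2, 4, 5, 7, 9
Count = 7

Answer: 7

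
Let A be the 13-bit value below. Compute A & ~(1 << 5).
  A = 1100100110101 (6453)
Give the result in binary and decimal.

Mask = ~(1 << 5) = 1111111011111
Bit 5 of A is 1, so AND-ing with the mask clears it to 0.
  1100100110101
& 1111111011111
---------------
  1100100010101

Answer: 1100100010101 (6421)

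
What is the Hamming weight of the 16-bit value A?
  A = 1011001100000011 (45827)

1011001100000011
1-bits at positions (from bit 0 = LSB): 0, 1, 8, 9, 12, 13, 15
Count = 7

Answer: 7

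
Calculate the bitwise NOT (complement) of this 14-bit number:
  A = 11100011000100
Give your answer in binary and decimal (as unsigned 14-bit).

Flip each bit (0->1, 1->0):
  11100011000100
  00011100111011

Answer: 00011100111011 (1851)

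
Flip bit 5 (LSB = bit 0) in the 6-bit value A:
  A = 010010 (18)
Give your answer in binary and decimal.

Mask = 1 << 5 = 100000
Bit 5 of A is 0; XOR with the mask flips it to 1.
  010010
^ 100000
--------
  110010

Answer: 110010 (50)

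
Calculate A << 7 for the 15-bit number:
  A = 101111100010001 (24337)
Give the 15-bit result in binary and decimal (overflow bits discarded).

Shift left by 7: drop the top 7 bit(s), append 7 zero(s) on the right.
  101111100010001  ->  discard [1011111], keep [00010001], append 0000000
= 000100010000000

Answer: 000100010000000 (2176)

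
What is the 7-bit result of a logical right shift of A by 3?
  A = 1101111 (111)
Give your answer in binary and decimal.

Logical shift right by 3: drop the bottom 3 bit(s), prepend 3 zero(s) on the left.
  1101111  ->  keep [1101], discard [111], prepend 000
= 0001101

Answer: 0001101 (13)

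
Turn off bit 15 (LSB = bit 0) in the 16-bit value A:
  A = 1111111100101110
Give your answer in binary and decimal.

Mask = ~(1 << 15) = 0111111111111111
Bit 15 of A is 1, so AND-ing with the mask clears it to 0.
  1111111100101110
& 0111111111111111
------------------
  0111111100101110

Answer: 0111111100101110 (32558)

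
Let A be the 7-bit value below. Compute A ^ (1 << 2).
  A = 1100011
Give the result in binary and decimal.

Mask = 1 << 2 = 0000100
Bit 2 of A is 0; XOR with the mask flips it to 1.
  1100011
^ 0000100
---------
  1100111

Answer: 1100111 (103)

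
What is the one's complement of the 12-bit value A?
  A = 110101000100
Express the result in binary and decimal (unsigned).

Flip each bit (0->1, 1->0):
  110101000100
  001010111011

Answer: 001010111011 (699)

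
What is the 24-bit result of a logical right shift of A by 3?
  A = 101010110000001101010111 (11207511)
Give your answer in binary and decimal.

Logical shift right by 3: drop the bottom 3 bit(s), prepend 3 zero(s) on the left.
  101010110000001101010111  ->  keep [101010110000001101010], discard [111], prepend 000
= 000101010110000001101010

Answer: 000101010110000001101010 (1400938)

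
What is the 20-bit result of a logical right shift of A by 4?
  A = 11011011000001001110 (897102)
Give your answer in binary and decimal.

Logical shift right by 4: drop the bottom 4 bit(s), prepend 4 zero(s) on the left.
  11011011000001001110  ->  keep [1101101100000100], discard [1110], prepend 0000
= 00001101101100000100

Answer: 00001101101100000100 (56068)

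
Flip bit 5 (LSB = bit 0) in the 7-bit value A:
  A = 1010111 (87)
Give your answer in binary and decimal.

Mask = 1 << 5 = 0100000
Bit 5 of A is 0; XOR with the mask flips it to 1.
  1010111
^ 0100000
---------
  1110111

Answer: 1110111 (119)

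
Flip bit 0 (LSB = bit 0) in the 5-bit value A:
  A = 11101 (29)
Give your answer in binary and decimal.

Mask = 1 << 0 = 00001
Bit 0 of A is 1; XOR with the mask flips it to 0.
  11101
^ 00001
-------
  11100

Answer: 11100 (28)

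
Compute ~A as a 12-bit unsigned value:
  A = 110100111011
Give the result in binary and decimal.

Flip each bit (0->1, 1->0):
  110100111011
  001011000100

Answer: 001011000100 (708)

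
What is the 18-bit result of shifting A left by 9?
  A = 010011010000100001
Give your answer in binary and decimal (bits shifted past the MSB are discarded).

Shift left by 9: drop the top 9 bit(s), append 9 zero(s) on the right.
  010011010000100001  ->  discard [010011010], keep [000100001], append 000000000
= 000100001000000000

Answer: 000100001000000000 (16896)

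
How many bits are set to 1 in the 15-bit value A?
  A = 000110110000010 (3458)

000110110000010
1-bits at positions (from bit 0 = LSB): 1, 7, 8, 10, 11
Count = 5

Answer: 5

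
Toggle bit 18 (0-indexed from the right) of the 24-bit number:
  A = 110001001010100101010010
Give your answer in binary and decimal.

Mask = 1 << 18 = 000001000000000000000000
Bit 18 of A is 1; XOR with the mask flips it to 0.
  110001001010100101010010
^ 000001000000000000000000
--------------------------
  110000001010100101010010

Answer: 110000001010100101010010 (12626258)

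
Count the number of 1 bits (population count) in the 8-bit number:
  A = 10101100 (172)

10101100
1-bits at positions (from bit 0 = LSB): 2, 3, 5, 7
Count = 4

Answer: 4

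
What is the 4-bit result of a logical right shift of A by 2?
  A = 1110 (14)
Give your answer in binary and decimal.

Logical shift right by 2: drop the bottom 2 bit(s), prepend 2 zero(s) on the left.
  1110  ->  keep [11], discard [10], prepend 00
= 0011

Answer: 0011 (3)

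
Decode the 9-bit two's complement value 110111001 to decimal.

MSB is 1, so the value is negative. Find the magnitude:
1. Invert bits:  001000110
2. Add 1:        001000111  = 71
3. Apply sign:   -71

Answer: -71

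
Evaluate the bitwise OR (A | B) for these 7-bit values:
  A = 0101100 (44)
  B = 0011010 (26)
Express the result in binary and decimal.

Apply | to each column (1 where either bit is 1):
  0101100
| 0011010
---------
  0111110

Answer: 0111110 (62)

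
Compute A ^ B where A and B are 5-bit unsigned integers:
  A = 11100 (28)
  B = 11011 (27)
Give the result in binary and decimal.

Apply ^ to each column (1 where bits differ):
  11100
^ 11011
-------
  00111

Answer: 00111 (7)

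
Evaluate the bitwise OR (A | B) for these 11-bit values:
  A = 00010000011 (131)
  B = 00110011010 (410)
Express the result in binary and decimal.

Apply | to each column (1 where either bit is 1):
  00010000011
| 00110011010
-------------
  00110011011

Answer: 00110011011 (411)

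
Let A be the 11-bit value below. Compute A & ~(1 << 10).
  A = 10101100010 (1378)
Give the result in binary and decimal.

Mask = ~(1 << 10) = 01111111111
Bit 10 of A is 1, so AND-ing with the mask clears it to 0.
  10101100010
& 01111111111
-------------
  00101100010

Answer: 00101100010 (354)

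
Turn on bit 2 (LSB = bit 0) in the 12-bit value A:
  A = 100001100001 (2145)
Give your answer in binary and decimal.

Mask = 1 << 2 = 000000000100
Bit 2 of A is 0, so OR-ing with the mask flips it to 1.
  100001100001
| 000000000100
--------------
  100001100101

Answer: 100001100101 (2149)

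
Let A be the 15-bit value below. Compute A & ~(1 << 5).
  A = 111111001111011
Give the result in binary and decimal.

Mask = ~(1 << 5) = 111111111011111
Bit 5 of A is 1, so AND-ing with the mask clears it to 0.
  111111001111011
& 111111111011111
-----------------
  111111001011011

Answer: 111111001011011 (32347)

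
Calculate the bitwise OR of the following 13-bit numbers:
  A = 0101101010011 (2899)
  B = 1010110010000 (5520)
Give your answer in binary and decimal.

Apply | to each column (1 where either bit is 1):
  0101101010011
| 1010110010000
---------------
  1111111010011

Answer: 1111111010011 (8147)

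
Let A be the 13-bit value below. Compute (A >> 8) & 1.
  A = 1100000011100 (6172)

Bit 8 is the 9th from the right.
  1100000011100
      ^
That bit is 0.

Answer: 0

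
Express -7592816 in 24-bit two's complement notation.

1. Binary of +7592816:  011100111101101101110000
2. Invert bits:     100011000010010010001111
3. Add 1:           100011000010010010010000

Answer: 100011000010010010010000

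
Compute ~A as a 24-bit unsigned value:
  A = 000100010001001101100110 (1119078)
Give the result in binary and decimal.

Flip each bit (0->1, 1->0):
  000100010001001101100110
  111011101110110010011001

Answer: 111011101110110010011001 (15658137)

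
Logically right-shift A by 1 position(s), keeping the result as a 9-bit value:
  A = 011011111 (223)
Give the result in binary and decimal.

Logical shift right by 1: drop the bottom 1 bit(s), prepend 1 zero(s) on the left.
  011011111  ->  keep [01101111], discard [1], prepend 0
= 001101111

Answer: 001101111 (111)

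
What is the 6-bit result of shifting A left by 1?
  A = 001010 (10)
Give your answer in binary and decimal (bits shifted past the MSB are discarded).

Shift left by 1: drop the top 1 bit(s), append 1 zero(s) on the right.
  001010  ->  discard [0], keep [01010], append 0
= 010100

Answer: 010100 (20)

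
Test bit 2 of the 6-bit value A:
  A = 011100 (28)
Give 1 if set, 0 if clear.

Bit 2 is the 3rd from the right.
  011100
     ^
That bit is 1.

Answer: 1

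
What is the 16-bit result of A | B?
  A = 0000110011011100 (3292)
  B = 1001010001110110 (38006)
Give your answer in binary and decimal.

Apply | to each column (1 where either bit is 1):
  0000110011011100
| 1001010001110110
------------------
  1001110011111110

Answer: 1001110011111110 (40190)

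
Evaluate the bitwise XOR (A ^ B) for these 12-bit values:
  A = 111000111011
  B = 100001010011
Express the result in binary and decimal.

Apply ^ to each column (1 where bits differ):
  111000111011
^ 100001010011
--------------
  011001101000

Answer: 011001101000 (1640)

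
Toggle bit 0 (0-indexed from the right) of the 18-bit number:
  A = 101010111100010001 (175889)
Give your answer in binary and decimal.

Mask = 1 << 0 = 000000000000000001
Bit 0 of A is 1; XOR with the mask flips it to 0.
  101010111100010001
^ 000000000000000001
--------------------
  101010111100010000

Answer: 101010111100010000 (175888)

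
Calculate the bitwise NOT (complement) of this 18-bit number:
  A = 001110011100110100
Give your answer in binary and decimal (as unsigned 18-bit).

Flip each bit (0->1, 1->0):
  001110011100110100
  110001100011001011

Answer: 110001100011001011 (202955)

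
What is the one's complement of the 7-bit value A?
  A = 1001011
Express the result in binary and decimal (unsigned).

Flip each bit (0->1, 1->0):
  1001011
  0110100

Answer: 0110100 (52)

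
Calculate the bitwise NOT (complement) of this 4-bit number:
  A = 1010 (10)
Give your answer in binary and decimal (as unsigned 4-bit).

Flip each bit (0->1, 1->0):
  1010
  0101

Answer: 0101 (5)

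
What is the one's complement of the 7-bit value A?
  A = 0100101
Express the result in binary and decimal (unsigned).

Flip each bit (0->1, 1->0):
  0100101
  1011010

Answer: 1011010 (90)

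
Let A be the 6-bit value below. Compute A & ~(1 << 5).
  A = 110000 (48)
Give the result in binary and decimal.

Mask = ~(1 << 5) = 011111
Bit 5 of A is 1, so AND-ing with the mask clears it to 0.
  110000
& 011111
--------
  010000

Answer: 010000 (16)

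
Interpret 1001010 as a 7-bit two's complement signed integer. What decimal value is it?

MSB is 1, so the value is negative. Find the magnitude:
1. Invert bits:  0110101
2. Add 1:        0110110  = 54
3. Apply sign:   -54

Answer: -54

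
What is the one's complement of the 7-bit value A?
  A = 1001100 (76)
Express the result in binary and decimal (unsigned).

Flip each bit (0->1, 1->0):
  1001100
  0110011

Answer: 0110011 (51)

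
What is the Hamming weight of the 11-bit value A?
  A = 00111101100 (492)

00111101100
1-bits at positions (from bit 0 = LSB): 2, 3, 5, 6, 7, 8
Count = 6

Answer: 6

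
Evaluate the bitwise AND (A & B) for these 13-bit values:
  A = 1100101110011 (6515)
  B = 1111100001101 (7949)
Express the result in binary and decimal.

Apply & to each column (1 only where both bits are 1):
  1100101110011
& 1111100001101
---------------
  1100100000001

Answer: 1100100000001 (6401)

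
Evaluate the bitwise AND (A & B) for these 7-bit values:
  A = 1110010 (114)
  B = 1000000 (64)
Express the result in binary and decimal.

Apply & to each column (1 only where both bits are 1):
  1110010
& 1000000
---------
  1000000

Answer: 1000000 (64)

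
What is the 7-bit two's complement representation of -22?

1. Binary of +22:  0010110
2. Invert bits:     1101001
3. Add 1:           1101010

Answer: 1101010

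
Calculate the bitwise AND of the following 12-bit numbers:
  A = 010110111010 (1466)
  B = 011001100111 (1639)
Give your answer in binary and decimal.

Apply & to each column (1 only where both bits are 1):
  010110111010
& 011001100111
--------------
  010000100010

Answer: 010000100010 (1058)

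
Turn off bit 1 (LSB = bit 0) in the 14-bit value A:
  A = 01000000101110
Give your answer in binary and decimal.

Mask = ~(1 << 1) = 11111111111101
Bit 1 of A is 1, so AND-ing with the mask clears it to 0.
  01000000101110
& 11111111111101
----------------
  01000000101100

Answer: 01000000101100 (4140)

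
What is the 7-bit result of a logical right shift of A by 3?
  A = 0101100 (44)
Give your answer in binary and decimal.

Logical shift right by 3: drop the bottom 3 bit(s), prepend 3 zero(s) on the left.
  0101100  ->  keep [0101], discard [100], prepend 000
= 0000101

Answer: 0000101 (5)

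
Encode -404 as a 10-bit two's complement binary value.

1. Binary of +404:  0110010100
2. Invert bits:     1001101011
3. Add 1:           1001101100

Answer: 1001101100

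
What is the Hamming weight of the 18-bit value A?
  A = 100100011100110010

100100011100110010
1-bits at positions (from bit 0 = LSB): 1, 4, 5, 8, 9, 10, 14, 17
Count = 8

Answer: 8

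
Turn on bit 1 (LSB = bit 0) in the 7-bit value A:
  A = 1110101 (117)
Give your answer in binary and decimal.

Mask = 1 << 1 = 0000010
Bit 1 of A is 0, so OR-ing with the mask flips it to 1.
  1110101
| 0000010
---------
  1110111

Answer: 1110111 (119)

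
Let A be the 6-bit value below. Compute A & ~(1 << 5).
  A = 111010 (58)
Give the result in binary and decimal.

Mask = ~(1 << 5) = 011111
Bit 5 of A is 1, so AND-ing with the mask clears it to 0.
  111010
& 011111
--------
  011010

Answer: 011010 (26)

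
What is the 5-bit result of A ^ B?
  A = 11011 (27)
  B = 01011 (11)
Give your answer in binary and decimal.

Apply ^ to each column (1 where bits differ):
  11011
^ 01011
-------
  10000

Answer: 10000 (16)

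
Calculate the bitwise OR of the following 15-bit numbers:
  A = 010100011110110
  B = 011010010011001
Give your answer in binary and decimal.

Apply | to each column (1 where either bit is 1):
  010100011110110
| 011010010011001
-----------------
  011110011111111

Answer: 011110011111111 (15615)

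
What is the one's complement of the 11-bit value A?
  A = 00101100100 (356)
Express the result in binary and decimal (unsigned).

Flip each bit (0->1, 1->0):
  00101100100
  11010011011

Answer: 11010011011 (1691)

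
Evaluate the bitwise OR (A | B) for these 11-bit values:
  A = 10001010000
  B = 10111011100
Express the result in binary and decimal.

Apply | to each column (1 where either bit is 1):
  10001010000
| 10111011100
-------------
  10111011100

Answer: 10111011100 (1500)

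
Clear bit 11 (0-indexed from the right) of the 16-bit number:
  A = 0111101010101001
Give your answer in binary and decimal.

Mask = ~(1 << 11) = 1111011111111111
Bit 11 of A is 1, so AND-ing with the mask clears it to 0.
  0111101010101001
& 1111011111111111
------------------
  0111001010101001

Answer: 0111001010101001 (29353)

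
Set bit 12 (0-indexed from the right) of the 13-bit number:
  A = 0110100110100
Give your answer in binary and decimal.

Mask = 1 << 12 = 1000000000000
Bit 12 of A is 0, so OR-ing with the mask flips it to 1.
  0110100110100
| 1000000000000
---------------
  1110100110100

Answer: 1110100110100 (7476)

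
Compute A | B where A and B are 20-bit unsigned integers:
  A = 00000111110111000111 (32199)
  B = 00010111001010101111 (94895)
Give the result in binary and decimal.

Apply | to each column (1 where either bit is 1):
  00000111110111000111
| 00010111001010101111
----------------------
  00010111111111101111

Answer: 00010111111111101111 (98287)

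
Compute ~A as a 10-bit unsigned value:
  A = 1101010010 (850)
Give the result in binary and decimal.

Flip each bit (0->1, 1->0):
  1101010010
  0010101101

Answer: 0010101101 (173)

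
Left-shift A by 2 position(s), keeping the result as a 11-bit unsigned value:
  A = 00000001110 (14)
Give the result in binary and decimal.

Shift left by 2: drop the top 2 bit(s), append 2 zero(s) on the right.
  00000001110  ->  discard [00], keep [000001110], append 00
= 00000111000

Answer: 00000111000 (56)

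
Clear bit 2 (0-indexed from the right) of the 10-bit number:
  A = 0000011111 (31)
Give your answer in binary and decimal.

Mask = ~(1 << 2) = 1111111011
Bit 2 of A is 1, so AND-ing with the mask clears it to 0.
  0000011111
& 1111111011
------------
  0000011011

Answer: 0000011011 (27)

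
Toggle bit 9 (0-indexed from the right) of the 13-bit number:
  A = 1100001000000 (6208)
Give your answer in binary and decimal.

Mask = 1 << 9 = 0001000000000
Bit 9 of A is 0; XOR with the mask flips it to 1.
  1100001000000
^ 0001000000000
---------------
  1101001000000

Answer: 1101001000000 (6720)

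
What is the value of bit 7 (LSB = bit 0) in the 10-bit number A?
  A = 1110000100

Bit 7 is the 8th from the right.
  1110000100
    ^
That bit is 1.

Answer: 1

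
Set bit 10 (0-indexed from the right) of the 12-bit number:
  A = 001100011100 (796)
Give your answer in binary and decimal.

Mask = 1 << 10 = 010000000000
Bit 10 of A is 0, so OR-ing with the mask flips it to 1.
  001100011100
| 010000000000
--------------
  011100011100

Answer: 011100011100 (1820)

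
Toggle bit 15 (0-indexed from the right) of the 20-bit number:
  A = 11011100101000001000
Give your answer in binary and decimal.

Mask = 1 << 15 = 00001000000000000000
Bit 15 of A is 1; XOR with the mask flips it to 0.
  11011100101000001000
^ 00001000000000000000
----------------------
  11010100101000001000

Answer: 11010100101000001000 (870920)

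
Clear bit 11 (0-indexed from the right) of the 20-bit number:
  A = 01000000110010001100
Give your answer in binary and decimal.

Mask = ~(1 << 11) = 11111111011111111111
Bit 11 of A is 1, so AND-ing with the mask clears it to 0.
  01000000110010001100
& 11111111011111111111
----------------------
  01000000010010001100

Answer: 01000000010010001100 (263308)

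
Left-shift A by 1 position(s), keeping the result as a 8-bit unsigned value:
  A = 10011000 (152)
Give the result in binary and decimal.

Shift left by 1: drop the top 1 bit(s), append 1 zero(s) on the right.
  10011000  ->  discard [1], keep [0011000], append 0
= 00110000

Answer: 00110000 (48)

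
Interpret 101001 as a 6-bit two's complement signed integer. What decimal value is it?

MSB is 1, so the value is negative. Find the magnitude:
1. Invert bits:  010110
2. Add 1:        010111  = 23
3. Apply sign:   -23

Answer: -23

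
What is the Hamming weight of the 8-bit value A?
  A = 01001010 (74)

01001010
1-bits at positions (from bit 0 = LSB): 1, 3, 6
Count = 3

Answer: 3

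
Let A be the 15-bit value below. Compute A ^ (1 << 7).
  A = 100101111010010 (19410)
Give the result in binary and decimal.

Mask = 1 << 7 = 000000010000000
Bit 7 of A is 1; XOR with the mask flips it to 0.
  100101111010010
^ 000000010000000
-----------------
  100101101010010

Answer: 100101101010010 (19282)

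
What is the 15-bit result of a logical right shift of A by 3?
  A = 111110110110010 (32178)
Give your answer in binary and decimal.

Logical shift right by 3: drop the bottom 3 bit(s), prepend 3 zero(s) on the left.
  111110110110010  ->  keep [111110110110], discard [010], prepend 000
= 000111110110110

Answer: 000111110110110 (4022)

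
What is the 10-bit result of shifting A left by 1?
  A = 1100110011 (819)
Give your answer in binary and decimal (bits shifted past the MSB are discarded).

Shift left by 1: drop the top 1 bit(s), append 1 zero(s) on the right.
  1100110011  ->  discard [1], keep [100110011], append 0
= 1001100110

Answer: 1001100110 (614)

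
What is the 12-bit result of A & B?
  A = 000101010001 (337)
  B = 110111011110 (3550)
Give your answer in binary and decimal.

Apply & to each column (1 only where both bits are 1):
  000101010001
& 110111011110
--------------
  000101010000

Answer: 000101010000 (336)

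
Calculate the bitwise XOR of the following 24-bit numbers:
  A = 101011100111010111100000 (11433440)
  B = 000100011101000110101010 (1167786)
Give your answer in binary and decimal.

Apply ^ to each column (1 where bits differ):
  101011100111010111100000
^ 000100011101000110101010
--------------------------
  101111111010010001001010

Answer: 101111111010010001001010 (12559434)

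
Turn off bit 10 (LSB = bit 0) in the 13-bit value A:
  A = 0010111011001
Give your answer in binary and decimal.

Mask = ~(1 << 10) = 1101111111111
Bit 10 of A is 1, so AND-ing with the mask clears it to 0.
  0010111011001
& 1101111111111
---------------
  0000111011001

Answer: 0000111011001 (473)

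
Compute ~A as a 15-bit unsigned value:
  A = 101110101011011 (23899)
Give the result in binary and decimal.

Flip each bit (0->1, 1->0):
  101110101011011
  010001010100100

Answer: 010001010100100 (8868)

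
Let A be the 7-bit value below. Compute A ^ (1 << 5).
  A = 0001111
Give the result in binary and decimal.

Mask = 1 << 5 = 0100000
Bit 5 of A is 0; XOR with the mask flips it to 1.
  0001111
^ 0100000
---------
  0101111

Answer: 0101111 (47)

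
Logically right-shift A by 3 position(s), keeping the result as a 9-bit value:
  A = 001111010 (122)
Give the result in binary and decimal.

Logical shift right by 3: drop the bottom 3 bit(s), prepend 3 zero(s) on the left.
  001111010  ->  keep [001111], discard [010], prepend 000
= 000001111

Answer: 000001111 (15)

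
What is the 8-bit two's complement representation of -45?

1. Binary of +45:  00101101
2. Invert bits:     11010010
3. Add 1:           11010011

Answer: 11010011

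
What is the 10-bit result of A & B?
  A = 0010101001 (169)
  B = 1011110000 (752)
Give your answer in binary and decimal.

Apply & to each column (1 only where both bits are 1):
  0010101001
& 1011110000
------------
  0010100000

Answer: 0010100000 (160)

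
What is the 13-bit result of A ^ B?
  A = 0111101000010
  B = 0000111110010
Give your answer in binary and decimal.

Apply ^ to each column (1 where bits differ):
  0111101000010
^ 0000111110010
---------------
  0111010110000

Answer: 0111010110000 (3760)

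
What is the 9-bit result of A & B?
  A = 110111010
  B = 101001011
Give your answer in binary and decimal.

Apply & to each column (1 only where both bits are 1):
  110111010
& 101001011
-----------
  100001010

Answer: 100001010 (266)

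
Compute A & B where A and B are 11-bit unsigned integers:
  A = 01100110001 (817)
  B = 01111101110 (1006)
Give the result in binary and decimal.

Apply & to each column (1 only where both bits are 1):
  01100110001
& 01111101110
-------------
  01100100000

Answer: 01100100000 (800)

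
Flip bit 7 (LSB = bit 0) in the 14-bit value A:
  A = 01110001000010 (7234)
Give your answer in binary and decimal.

Mask = 1 << 7 = 00000010000000
Bit 7 of A is 0; XOR with the mask flips it to 1.
  01110001000010
^ 00000010000000
----------------
  01110011000010

Answer: 01110011000010 (7362)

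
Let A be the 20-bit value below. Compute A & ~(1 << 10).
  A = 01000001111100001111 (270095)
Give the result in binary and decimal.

Mask = ~(1 << 10) = 11111111101111111111
Bit 10 of A is 1, so AND-ing with the mask clears it to 0.
  01000001111100001111
& 11111111101111111111
----------------------
  01000001101100001111

Answer: 01000001101100001111 (269071)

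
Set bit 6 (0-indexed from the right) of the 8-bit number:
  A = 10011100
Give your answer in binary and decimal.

Mask = 1 << 6 = 01000000
Bit 6 of A is 0, so OR-ing with the mask flips it to 1.
  10011100
| 01000000
----------
  11011100

Answer: 11011100 (220)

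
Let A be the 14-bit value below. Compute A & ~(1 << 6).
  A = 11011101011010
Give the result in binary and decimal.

Mask = ~(1 << 6) = 11111110111111
Bit 6 of A is 1, so AND-ing with the mask clears it to 0.
  11011101011010
& 11111110111111
----------------
  11011100011010

Answer: 11011100011010 (14106)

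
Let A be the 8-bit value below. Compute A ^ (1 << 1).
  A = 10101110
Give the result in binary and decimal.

Mask = 1 << 1 = 00000010
Bit 1 of A is 1; XOR with the mask flips it to 0.
  10101110
^ 00000010
----------
  10101100

Answer: 10101100 (172)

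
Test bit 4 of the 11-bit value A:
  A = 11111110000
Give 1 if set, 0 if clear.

Bit 4 is the 5th from the right.
  11111110000
        ^
That bit is 1.

Answer: 1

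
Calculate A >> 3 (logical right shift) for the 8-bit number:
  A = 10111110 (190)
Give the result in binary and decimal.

Logical shift right by 3: drop the bottom 3 bit(s), prepend 3 zero(s) on the left.
  10111110  ->  keep [10111], discard [110], prepend 000
= 00010111

Answer: 00010111 (23)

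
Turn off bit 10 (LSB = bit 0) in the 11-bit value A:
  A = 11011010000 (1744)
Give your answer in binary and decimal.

Mask = ~(1 << 10) = 01111111111
Bit 10 of A is 1, so AND-ing with the mask clears it to 0.
  11011010000
& 01111111111
-------------
  01011010000

Answer: 01011010000 (720)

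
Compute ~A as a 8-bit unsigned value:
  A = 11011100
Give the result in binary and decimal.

Flip each bit (0->1, 1->0):
  11011100
  00100011

Answer: 00100011 (35)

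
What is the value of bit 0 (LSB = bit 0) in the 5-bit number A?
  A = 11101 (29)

Bit 0 is the 1st from the right.
  11101
      ^
That bit is 1.

Answer: 1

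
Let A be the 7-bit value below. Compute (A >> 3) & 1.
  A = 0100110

Bit 3 is the 4th from the right.
  0100110
     ^
That bit is 0.

Answer: 0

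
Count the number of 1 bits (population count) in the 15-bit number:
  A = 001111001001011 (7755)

001111001001011
1-bits at positions (from bit 0 = LSB): 0, 1, 3, 6, 9, 10, 11, 12
Count = 8

Answer: 8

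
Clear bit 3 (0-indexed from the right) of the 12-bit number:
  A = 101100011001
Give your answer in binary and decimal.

Mask = ~(1 << 3) = 111111110111
Bit 3 of A is 1, so AND-ing with the mask clears it to 0.
  101100011001
& 111111110111
--------------
  101100010001

Answer: 101100010001 (2833)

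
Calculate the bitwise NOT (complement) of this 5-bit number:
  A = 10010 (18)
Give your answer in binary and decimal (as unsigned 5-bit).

Flip each bit (0->1, 1->0):
  10010
  01101

Answer: 01101 (13)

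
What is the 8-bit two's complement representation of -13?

1. Binary of +13:  00001101
2. Invert bits:     11110010
3. Add 1:           11110011

Answer: 11110011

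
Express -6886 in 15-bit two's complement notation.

1. Binary of +6886:  001101011100110
2. Invert bits:     110010100011001
3. Add 1:           110010100011010

Answer: 110010100011010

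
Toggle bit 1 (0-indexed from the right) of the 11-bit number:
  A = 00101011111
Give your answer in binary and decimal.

Mask = 1 << 1 = 00000000010
Bit 1 of A is 1; XOR with the mask flips it to 0.
  00101011111
^ 00000000010
-------------
  00101011101

Answer: 00101011101 (349)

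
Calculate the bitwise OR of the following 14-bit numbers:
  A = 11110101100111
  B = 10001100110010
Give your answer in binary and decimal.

Apply | to each column (1 where either bit is 1):
  11110101100111
| 10001100110010
----------------
  11111101110111

Answer: 11111101110111 (16247)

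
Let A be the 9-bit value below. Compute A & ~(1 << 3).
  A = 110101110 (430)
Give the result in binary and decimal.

Mask = ~(1 << 3) = 111110111
Bit 3 of A is 1, so AND-ing with the mask clears it to 0.
  110101110
& 111110111
-----------
  110100110

Answer: 110100110 (422)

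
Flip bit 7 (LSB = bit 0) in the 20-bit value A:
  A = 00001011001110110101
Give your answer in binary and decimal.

Mask = 1 << 7 = 00000000000010000000
Bit 7 of A is 1; XOR with the mask flips it to 0.
  00001011001110110101
^ 00000000000010000000
----------------------
  00001011001100110101

Answer: 00001011001100110101 (45877)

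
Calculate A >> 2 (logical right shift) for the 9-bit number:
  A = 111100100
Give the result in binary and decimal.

Logical shift right by 2: drop the bottom 2 bit(s), prepend 2 zero(s) on the left.
  111100100  ->  keep [1111001], discard [00], prepend 00
= 001111001

Answer: 001111001 (121)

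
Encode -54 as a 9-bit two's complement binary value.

1. Binary of +54:  000110110
2. Invert bits:     111001001
3. Add 1:           111001010

Answer: 111001010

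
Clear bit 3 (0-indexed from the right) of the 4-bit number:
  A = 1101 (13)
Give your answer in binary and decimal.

Mask = ~(1 << 3) = 0111
Bit 3 of A is 1, so AND-ing with the mask clears it to 0.
  1101
& 0111
------
  0101

Answer: 0101 (5)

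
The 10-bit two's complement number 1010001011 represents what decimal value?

MSB is 1, so the value is negative. Find the magnitude:
1. Invert bits:  0101110100
2. Add 1:        0101110101  = 373
3. Apply sign:   -373

Answer: -373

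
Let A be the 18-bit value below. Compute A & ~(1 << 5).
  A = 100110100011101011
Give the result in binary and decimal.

Mask = ~(1 << 5) = 111111111111011111
Bit 5 of A is 1, so AND-ing with the mask clears it to 0.
  100110100011101011
& 111111111111011111
--------------------
  100110100011001011

Answer: 100110100011001011 (157899)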